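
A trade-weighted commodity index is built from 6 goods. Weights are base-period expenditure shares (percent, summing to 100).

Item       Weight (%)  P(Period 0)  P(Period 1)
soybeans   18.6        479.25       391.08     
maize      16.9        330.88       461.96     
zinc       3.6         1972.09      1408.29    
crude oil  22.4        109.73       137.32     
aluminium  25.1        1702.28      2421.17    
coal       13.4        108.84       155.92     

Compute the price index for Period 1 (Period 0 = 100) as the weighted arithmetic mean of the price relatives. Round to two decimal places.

soybeans: 18.6 × (391.08/479.25) = 18.6 × 0.816025 = 15.1781
maize: 16.9 × (461.96/330.88) = 16.9 × 1.396156 = 23.5950
zinc: 3.6 × (1408.29/1972.09) = 3.6 × 0.714110 = 2.5708
crude oil: 22.4 × (137.32/109.73) = 22.4 × 1.251435 = 28.0322
aluminium: 25.1 × (2421.17/1702.28) = 25.1 × 1.422310 = 35.7000
coal: 13.4 × (155.92/108.84) = 13.4 × 1.432562 = 19.1963
Index = Σ wᵢ·(p₁ᵢ/p₀ᵢ) = 15.1781 + 23.5950 + 2.5708 + 28.0322 + 35.7000 + 19.1963 = 124.2724

124.27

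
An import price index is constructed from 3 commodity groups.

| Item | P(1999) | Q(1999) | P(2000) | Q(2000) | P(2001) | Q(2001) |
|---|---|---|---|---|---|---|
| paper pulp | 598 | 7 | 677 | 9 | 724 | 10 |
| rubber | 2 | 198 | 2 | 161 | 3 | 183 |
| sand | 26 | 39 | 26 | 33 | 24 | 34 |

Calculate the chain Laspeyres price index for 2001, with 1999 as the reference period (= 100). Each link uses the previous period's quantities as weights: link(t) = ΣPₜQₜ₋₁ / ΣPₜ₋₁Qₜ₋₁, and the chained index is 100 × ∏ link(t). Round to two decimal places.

117.71

Link 1999→2000:
ΣP(2000)Q(1999) = 677×7 + 2×198 + 26×39 = 4739 + 396 + 1014 = 6149
ΣP(1999)Q(1999) = 598×7 + 2×198 + 26×39 = 4186 + 396 + 1014 = 5596
link = 6149/5596 = 1.098821
Link 2000→2001:
ΣP(2001)Q(2000) = 724×9 + 3×161 + 24×33 = 6516 + 483 + 792 = 7791
ΣP(2000)Q(2000) = 677×9 + 2×161 + 26×33 = 6093 + 322 + 858 = 7273
link = 7791/7273 = 1.071222
Chained index = 100 × 1.098821 × 1.071222 = 117.7081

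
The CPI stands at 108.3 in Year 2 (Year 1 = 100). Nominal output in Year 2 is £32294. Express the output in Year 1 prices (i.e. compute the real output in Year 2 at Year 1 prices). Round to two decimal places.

Real = Nominal ÷ (Index/100) = 32294 ÷ (108.3/100)
     = 32294 ÷ 1.083 = 29819.0212

29819.02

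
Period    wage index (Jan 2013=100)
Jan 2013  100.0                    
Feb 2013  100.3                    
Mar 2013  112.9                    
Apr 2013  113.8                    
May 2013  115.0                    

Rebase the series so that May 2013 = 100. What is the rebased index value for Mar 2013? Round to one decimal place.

98.2

Rebased(Mar 2013) = 112.9 / 115.0 × 100 = 98.1739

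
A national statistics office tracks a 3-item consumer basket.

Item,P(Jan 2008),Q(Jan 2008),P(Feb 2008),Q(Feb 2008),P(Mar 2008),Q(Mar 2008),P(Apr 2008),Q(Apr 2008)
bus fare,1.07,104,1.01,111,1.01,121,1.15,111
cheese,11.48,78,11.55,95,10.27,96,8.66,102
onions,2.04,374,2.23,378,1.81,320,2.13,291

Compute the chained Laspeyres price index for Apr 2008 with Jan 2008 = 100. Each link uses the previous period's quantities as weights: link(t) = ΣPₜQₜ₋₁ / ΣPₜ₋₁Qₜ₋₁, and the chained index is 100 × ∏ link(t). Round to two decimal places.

Link Jan 2008→Feb 2008:
ΣP(Feb 2008)Q(Jan 2008) = 1.01×104 + 11.55×78 + 2.23×374 = 105.04 + 900.9 + 834.02 = 1839.96
ΣP(Jan 2008)Q(Jan 2008) = 1.07×104 + 11.48×78 + 2.04×374 = 111.28 + 895.44 + 762.96 = 1769.68
link = 1839.96/1769.68 = 1.039713
Link Feb 2008→Mar 2008:
ΣP(Mar 2008)Q(Feb 2008) = 1.01×111 + 10.27×95 + 1.81×378 = 112.11 + 975.65 + 684.18 = 1771.94
ΣP(Feb 2008)Q(Feb 2008) = 1.01×111 + 11.55×95 + 2.23×378 = 112.11 + 1097.25 + 842.94 = 2052.3
link = 1771.94/2052.3 = 0.863392
Link Mar 2008→Apr 2008:
ΣP(Apr 2008)Q(Mar 2008) = 1.15×121 + 8.66×96 + 2.13×320 = 139.15 + 831.36 + 681.6 = 1652.11
ΣP(Mar 2008)Q(Mar 2008) = 1.01×121 + 10.27×96 + 1.81×320 = 122.21 + 985.92 + 579.2 = 1687.33
link = 1652.11/1687.33 = 0.979127
Chained index = 100 × 1.039713 × 0.863392 × 0.979127 = 87.8943

87.89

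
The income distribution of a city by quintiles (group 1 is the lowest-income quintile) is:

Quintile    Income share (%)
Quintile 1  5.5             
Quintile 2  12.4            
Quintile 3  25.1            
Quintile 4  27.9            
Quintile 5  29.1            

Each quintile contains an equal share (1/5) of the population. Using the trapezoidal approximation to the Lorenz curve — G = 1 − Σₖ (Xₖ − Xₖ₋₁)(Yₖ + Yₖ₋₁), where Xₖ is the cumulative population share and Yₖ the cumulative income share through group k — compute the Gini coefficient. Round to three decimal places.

0.251

Cumulative income shares Yₖ: 0.0550, 0.1790, 0.4300, 0.7090, 1.0000
Σ (Xₖ−Xₖ₋₁)(Yₖ+Yₖ₋₁) = (1/5)(0.0550+0.0000) + (1/5)(0.1790+0.0550) + (1/5)(0.4300+0.1790) + (1/5)(0.7090+0.4300) + (1/5)(1.0000+0.7090)
  = 0.0110 + 0.0468 + 0.1218 + 0.2278 + 0.3418 = 0.7492
G = 1 − 0.7492 = 0.2508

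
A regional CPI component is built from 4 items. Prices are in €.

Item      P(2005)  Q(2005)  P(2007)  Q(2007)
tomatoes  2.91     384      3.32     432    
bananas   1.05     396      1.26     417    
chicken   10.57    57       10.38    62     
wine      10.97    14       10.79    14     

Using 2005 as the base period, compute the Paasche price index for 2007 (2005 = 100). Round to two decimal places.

110.00

Paasche price index uses current-period quantities as weights.
ΣP(2007)·Q(2007) = 3.32×432 + 1.26×417 + 10.38×62 + 10.79×14 = 1434.24 + 525.42 + 643.56 + 151.06 = 2754.28
ΣP(2005)·Q(2007) = 2.91×432 + 1.05×417 + 10.57×62 + 10.97×14 = 1257.12 + 437.85 + 655.34 + 153.58 = 2503.89
Index = 2754.28 / 2503.89 × 100 = 110.0000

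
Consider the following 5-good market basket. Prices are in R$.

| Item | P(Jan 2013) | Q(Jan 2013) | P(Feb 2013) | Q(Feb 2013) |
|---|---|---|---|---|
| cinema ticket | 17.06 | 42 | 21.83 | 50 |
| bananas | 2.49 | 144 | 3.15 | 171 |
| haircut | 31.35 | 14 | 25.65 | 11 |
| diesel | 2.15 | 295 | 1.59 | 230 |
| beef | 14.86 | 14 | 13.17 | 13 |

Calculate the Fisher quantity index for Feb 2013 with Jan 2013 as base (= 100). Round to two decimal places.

100.41

Laspeyres component (base-period weights):
ΣP(Jan 2013)Q(Feb 2013) = 17.06×50 + 2.49×171 + 31.35×11 + 2.15×230 + 14.86×13 = 853 + 425.79 + 344.85 + 494.5 + 193.18 = 2311.32
ΣP(Jan 2013)Q(Jan 2013) = 17.06×42 + 2.49×144 + 31.35×14 + 2.15×295 + 14.86×14 = 716.52 + 358.56 + 438.9 + 634.25 + 208.04 = 2356.27
L = 2311.32 / 2356.27 × 100 = 98.0923
Paasche component (current-period weights):
ΣP(Feb 2013)Q(Feb 2013) = 21.83×50 + 3.15×171 + 25.65×11 + 1.59×230 + 13.17×13 = 1091.5 + 538.65 + 282.15 + 365.7 + 171.21 = 2449.21
ΣP(Feb 2013)Q(Jan 2013) = 21.83×42 + 3.15×144 + 25.65×14 + 1.59×295 + 13.17×14 = 916.86 + 453.6 + 359.1 + 469.05 + 184.38 = 2382.99
P = 2449.21 / 2382.99 × 100 = 102.7789
Fisher = √(L × P) = √(98.0923 × 102.7789) = 100.4083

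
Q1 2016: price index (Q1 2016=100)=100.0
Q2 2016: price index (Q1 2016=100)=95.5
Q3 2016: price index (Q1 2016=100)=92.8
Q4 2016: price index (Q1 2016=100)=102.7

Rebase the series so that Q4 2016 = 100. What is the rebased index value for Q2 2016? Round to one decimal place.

Rebased(Q2 2016) = 95.5 / 102.7 × 100 = 92.9893

93.0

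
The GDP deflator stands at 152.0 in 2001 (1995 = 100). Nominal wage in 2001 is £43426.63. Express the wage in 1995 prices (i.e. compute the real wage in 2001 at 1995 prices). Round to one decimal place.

28570.2

Real = Nominal ÷ (Index/100) = 43426.63 ÷ (152.0/100)
     = 43426.63 ÷ 1.520 = 28570.1513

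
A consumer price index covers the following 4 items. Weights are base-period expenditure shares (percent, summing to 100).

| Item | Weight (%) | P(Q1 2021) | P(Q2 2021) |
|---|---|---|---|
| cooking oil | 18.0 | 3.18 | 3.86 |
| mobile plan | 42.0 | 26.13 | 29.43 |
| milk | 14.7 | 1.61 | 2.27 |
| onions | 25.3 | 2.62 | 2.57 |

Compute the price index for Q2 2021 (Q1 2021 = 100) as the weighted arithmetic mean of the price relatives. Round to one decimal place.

114.7

cooking oil: 18.0 × (3.86/3.18) = 18.0 × 1.213836 = 21.8491
mobile plan: 42.0 × (29.43/26.13) = 42.0 × 1.126292 = 47.3042
milk: 14.7 × (2.27/1.61) = 14.7 × 1.409938 = 20.7261
onions: 25.3 × (2.57/2.62) = 25.3 × 0.980916 = 24.8172
Index = Σ wᵢ·(p₁ᵢ/p₀ᵢ) = 21.8491 + 47.3042 + 20.7261 + 24.8172 = 114.6966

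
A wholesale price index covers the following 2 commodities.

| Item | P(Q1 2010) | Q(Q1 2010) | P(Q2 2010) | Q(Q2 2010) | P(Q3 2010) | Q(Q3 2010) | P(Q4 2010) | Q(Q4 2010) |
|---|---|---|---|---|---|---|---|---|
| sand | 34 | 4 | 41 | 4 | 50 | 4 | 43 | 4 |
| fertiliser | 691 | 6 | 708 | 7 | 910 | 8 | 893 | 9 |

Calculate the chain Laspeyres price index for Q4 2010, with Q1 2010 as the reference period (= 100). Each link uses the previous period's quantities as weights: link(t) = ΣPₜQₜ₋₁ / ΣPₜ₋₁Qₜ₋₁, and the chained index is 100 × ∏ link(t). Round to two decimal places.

Link Q1 2010→Q2 2010:
ΣP(Q2 2010)Q(Q1 2010) = 41×4 + 708×6 = 164 + 4248 = 4412
ΣP(Q1 2010)Q(Q1 2010) = 34×4 + 691×6 = 136 + 4146 = 4282
link = 4412/4282 = 1.030360
Link Q2 2010→Q3 2010:
ΣP(Q3 2010)Q(Q2 2010) = 50×4 + 910×7 = 200 + 6370 = 6570
ΣP(Q2 2010)Q(Q2 2010) = 41×4 + 708×7 = 164 + 4956 = 5120
link = 6570/5120 = 1.283203
Link Q3 2010→Q4 2010:
ΣP(Q4 2010)Q(Q3 2010) = 43×4 + 893×8 = 172 + 7144 = 7316
ΣP(Q3 2010)Q(Q3 2010) = 50×4 + 910×8 = 200 + 7280 = 7480
link = 7316/7480 = 0.978075
Chained index = 100 × 1.030360 × 1.283203 × 0.978075 = 129.3172

129.32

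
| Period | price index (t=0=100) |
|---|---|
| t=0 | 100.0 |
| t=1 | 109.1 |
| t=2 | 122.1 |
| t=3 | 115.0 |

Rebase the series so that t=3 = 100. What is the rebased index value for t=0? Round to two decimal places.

86.96

Rebased(t=0) = 100.0 / 115.0 × 100 = 86.9565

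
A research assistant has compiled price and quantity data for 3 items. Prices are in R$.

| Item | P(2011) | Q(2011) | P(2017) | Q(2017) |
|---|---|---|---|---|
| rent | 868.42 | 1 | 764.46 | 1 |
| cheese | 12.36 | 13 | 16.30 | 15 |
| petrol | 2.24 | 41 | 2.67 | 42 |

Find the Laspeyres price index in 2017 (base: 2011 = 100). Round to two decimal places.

Laspeyres price index uses base-period quantities as weights.
ΣP(2017)·Q(2011) = 764.46×1 + 16.30×13 + 2.67×41 = 764.46 + 211.9 + 109.47 = 1085.83
ΣP(2011)·Q(2011) = 868.42×1 + 12.36×13 + 2.24×41 = 868.42 + 160.68 + 91.84 = 1120.94
Index = 1085.83 / 1120.94 × 100 = 96.8678

96.87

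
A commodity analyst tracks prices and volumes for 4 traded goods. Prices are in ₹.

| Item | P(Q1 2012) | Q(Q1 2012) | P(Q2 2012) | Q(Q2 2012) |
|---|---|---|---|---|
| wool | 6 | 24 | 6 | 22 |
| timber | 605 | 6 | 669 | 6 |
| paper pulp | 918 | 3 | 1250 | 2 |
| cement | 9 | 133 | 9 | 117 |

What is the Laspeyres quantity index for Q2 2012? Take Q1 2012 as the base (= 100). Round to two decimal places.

Laspeyres quantity index uses base-period prices as weights.
ΣP(Q1 2012)·Q(Q2 2012) = 6×22 + 605×6 + 918×2 + 9×117 = 132 + 3630 + 1836 + 1053 = 6651
ΣP(Q1 2012)·Q(Q1 2012) = 6×24 + 605×6 + 918×3 + 9×133 = 144 + 3630 + 2754 + 1197 = 7725
Index = 6651 / 7725 × 100 = 86.0971

86.10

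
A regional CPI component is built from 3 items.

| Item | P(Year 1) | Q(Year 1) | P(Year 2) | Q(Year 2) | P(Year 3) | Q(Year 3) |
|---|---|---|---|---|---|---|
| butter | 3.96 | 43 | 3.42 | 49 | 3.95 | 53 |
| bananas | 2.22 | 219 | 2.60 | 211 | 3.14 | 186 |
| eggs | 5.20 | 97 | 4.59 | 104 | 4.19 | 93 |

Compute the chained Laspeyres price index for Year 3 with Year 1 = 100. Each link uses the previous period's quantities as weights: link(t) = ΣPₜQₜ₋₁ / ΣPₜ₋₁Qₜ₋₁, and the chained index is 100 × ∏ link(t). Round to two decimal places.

108.31

Link Year 1→Year 2:
ΣP(Year 2)Q(Year 1) = 3.42×43 + 2.60×219 + 4.59×97 = 147.06 + 569.4 + 445.23 = 1161.69
ΣP(Year 1)Q(Year 1) = 3.96×43 + 2.22×219 + 5.20×97 = 170.28 + 486.18 + 504.4 = 1160.86
link = 1161.69/1160.86 = 1.000715
Link Year 2→Year 3:
ΣP(Year 3)Q(Year 2) = 3.95×49 + 3.14×211 + 4.19×104 = 193.55 + 662.54 + 435.76 = 1291.85
ΣP(Year 2)Q(Year 2) = 3.42×49 + 2.60×211 + 4.59×104 = 167.58 + 548.6 + 477.36 = 1193.54
link = 1291.85/1193.54 = 1.082368
Chained index = 100 × 1.000715 × 1.082368 = 108.3142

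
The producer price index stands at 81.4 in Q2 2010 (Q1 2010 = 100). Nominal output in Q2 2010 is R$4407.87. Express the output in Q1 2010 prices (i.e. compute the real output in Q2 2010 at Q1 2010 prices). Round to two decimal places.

5415.07

Real = Nominal ÷ (Index/100) = 4407.87 ÷ (81.4/100)
     = 4407.87 ÷ 0.814 = 5415.0737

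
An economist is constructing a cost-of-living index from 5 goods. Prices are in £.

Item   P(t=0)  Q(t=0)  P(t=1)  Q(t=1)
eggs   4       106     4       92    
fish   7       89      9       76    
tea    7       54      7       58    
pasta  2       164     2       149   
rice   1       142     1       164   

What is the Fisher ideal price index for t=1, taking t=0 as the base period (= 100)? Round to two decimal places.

Laspeyres component (base-period weights):
ΣP(t=1)Q(t=0) = 4×106 + 9×89 + 7×54 + 2×164 + 1×142 = 424 + 801 + 378 + 328 + 142 = 2073
ΣP(t=0)Q(t=0) = 4×106 + 7×89 + 7×54 + 2×164 + 1×142 = 424 + 623 + 378 + 328 + 142 = 1895
L = 2073 / 1895 × 100 = 109.3931
Paasche component (current-period weights):
ΣP(t=1)Q(t=1) = 4×92 + 9×76 + 7×58 + 2×149 + 1×164 = 368 + 684 + 406 + 298 + 164 = 1920
ΣP(t=0)Q(t=1) = 4×92 + 7×76 + 7×58 + 2×149 + 1×164 = 368 + 532 + 406 + 298 + 164 = 1768
P = 1920 / 1768 × 100 = 108.5973
Fisher = √(L × P) = √(109.3931 × 108.5973) = 108.9945

108.99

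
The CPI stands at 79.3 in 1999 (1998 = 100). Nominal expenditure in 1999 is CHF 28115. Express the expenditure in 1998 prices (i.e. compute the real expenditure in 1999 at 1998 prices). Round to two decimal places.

35453.97

Real = Nominal ÷ (Index/100) = 28115 ÷ (79.3/100)
     = 28115 ÷ 0.793 = 35453.9723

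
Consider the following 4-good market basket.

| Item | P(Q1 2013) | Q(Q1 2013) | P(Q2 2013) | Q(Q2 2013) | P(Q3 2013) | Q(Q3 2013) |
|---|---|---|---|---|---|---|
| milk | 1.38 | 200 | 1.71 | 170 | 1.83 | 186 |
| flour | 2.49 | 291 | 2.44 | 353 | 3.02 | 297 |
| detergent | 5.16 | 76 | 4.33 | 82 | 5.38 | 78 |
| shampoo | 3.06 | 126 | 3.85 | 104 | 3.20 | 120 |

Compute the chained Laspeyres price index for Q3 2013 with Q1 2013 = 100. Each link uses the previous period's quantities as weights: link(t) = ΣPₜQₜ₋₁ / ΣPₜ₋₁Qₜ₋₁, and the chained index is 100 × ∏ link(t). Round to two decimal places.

Link Q1 2013→Q2 2013:
ΣP(Q2 2013)Q(Q1 2013) = 1.71×200 + 2.44×291 + 4.33×76 + 3.85×126 = 342 + 710.04 + 329.08 + 485.1 = 1866.22
ΣP(Q1 2013)Q(Q1 2013) = 1.38×200 + 2.49×291 + 5.16×76 + 3.06×126 = 276 + 724.59 + 392.16 + 385.56 = 1778.31
link = 1866.22/1778.31 = 1.049435
Link Q2 2013→Q3 2013:
ΣP(Q3 2013)Q(Q2 2013) = 1.83×170 + 3.02×353 + 5.38×82 + 3.20×104 = 311.1 + 1066.06 + 441.16 + 332.8 = 2151.12
ΣP(Q2 2013)Q(Q2 2013) = 1.71×170 + 2.44×353 + 4.33×82 + 3.85×104 = 290.7 + 861.32 + 355.06 + 400.4 = 1907.48
link = 2151.12/1907.48 = 1.127729
Chained index = 100 × 1.049435 × 1.127729 = 118.3478

118.35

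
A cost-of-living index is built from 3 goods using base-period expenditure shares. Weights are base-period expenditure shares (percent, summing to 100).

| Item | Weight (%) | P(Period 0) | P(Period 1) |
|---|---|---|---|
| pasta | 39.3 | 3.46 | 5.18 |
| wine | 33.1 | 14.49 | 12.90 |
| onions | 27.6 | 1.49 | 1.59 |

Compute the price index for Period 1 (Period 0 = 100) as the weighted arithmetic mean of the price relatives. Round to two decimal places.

pasta: 39.3 × (5.18/3.46) = 39.3 × 1.497110 = 58.8364
wine: 33.1 × (12.90/14.49) = 33.1 × 0.890269 = 29.4679
onions: 27.6 × (1.59/1.49) = 27.6 × 1.067114 = 29.4523
Index = Σ wᵢ·(p₁ᵢ/p₀ᵢ) = 58.8364 + 29.4679 + 29.4523 = 117.7567

117.76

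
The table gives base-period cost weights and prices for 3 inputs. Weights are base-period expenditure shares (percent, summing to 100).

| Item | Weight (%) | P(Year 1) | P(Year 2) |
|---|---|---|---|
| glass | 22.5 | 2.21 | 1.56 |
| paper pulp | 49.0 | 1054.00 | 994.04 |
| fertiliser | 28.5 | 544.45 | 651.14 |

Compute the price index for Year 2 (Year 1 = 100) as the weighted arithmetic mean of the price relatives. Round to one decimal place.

96.2

glass: 22.5 × (1.56/2.21) = 22.5 × 0.705882 = 15.8824
paper pulp: 49.0 × (994.04/1054.00) = 49.0 × 0.943112 = 46.2125
fertiliser: 28.5 × (651.14/544.45) = 28.5 × 1.195959 = 34.0848
Index = Σ wᵢ·(p₁ᵢ/p₀ᵢ) = 15.8824 + 46.2125 + 34.0848 = 96.1797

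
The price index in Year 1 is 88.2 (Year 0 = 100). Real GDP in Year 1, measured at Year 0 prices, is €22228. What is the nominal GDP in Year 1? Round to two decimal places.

Nominal = Real × (Index/100) = 22228 × (88.2/100)
        = 22228 × 0.882 = 19605.0960

19605.10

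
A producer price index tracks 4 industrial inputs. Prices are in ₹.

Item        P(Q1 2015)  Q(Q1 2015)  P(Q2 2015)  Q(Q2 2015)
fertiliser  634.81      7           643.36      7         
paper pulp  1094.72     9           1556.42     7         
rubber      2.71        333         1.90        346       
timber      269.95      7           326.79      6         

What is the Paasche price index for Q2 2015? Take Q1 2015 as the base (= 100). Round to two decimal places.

Paasche price index uses current-period quantities as weights.
ΣP(Q2 2015)·Q(Q2 2015) = 643.36×7 + 1556.42×7 + 1.90×346 + 326.79×6 = 4503.52 + 10894.94 + 657.4 + 1960.74 = 18016.6
ΣP(Q1 2015)·Q(Q2 2015) = 634.81×7 + 1094.72×7 + 2.71×346 + 269.95×6 = 4443.67 + 7663.04 + 937.66 + 1619.7 = 14664.07
Index = 18016.6 / 14664.07 × 100 = 122.8622

122.86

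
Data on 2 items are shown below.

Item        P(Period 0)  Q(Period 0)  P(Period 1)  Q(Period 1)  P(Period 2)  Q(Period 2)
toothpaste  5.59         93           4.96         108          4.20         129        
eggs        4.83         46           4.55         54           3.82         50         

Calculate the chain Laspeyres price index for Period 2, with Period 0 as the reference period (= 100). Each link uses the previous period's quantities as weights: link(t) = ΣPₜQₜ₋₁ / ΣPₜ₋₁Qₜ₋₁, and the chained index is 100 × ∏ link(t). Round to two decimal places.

76.32

Link Period 0→Period 1:
ΣP(Period 1)Q(Period 0) = 4.96×93 + 4.55×46 = 461.28 + 209.3 = 670.58
ΣP(Period 0)Q(Period 0) = 5.59×93 + 4.83×46 = 519.87 + 222.18 = 742.05
link = 670.58/742.05 = 0.903686
Link Period 1→Period 2:
ΣP(Period 2)Q(Period 1) = 4.20×108 + 3.82×54 = 453.6 + 206.28 = 659.88
ΣP(Period 1)Q(Period 1) = 4.96×108 + 4.55×54 = 535.68 + 245.7 = 781.38
link = 659.88/781.38 = 0.844506
Chained index = 100 × 0.903686 × 0.844506 = 76.3168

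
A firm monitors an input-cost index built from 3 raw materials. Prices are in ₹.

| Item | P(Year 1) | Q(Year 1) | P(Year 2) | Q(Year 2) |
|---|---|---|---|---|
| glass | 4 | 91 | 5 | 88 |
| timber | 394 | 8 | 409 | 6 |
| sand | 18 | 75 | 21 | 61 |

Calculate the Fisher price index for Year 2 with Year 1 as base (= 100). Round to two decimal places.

109.21

Laspeyres component (base-period weights):
ΣP(Year 2)Q(Year 1) = 5×91 + 409×8 + 21×75 = 455 + 3272 + 1575 = 5302
ΣP(Year 1)Q(Year 1) = 4×91 + 394×8 + 18×75 = 364 + 3152 + 1350 = 4866
L = 5302 / 4866 × 100 = 108.9601
Paasche component (current-period weights):
ΣP(Year 2)Q(Year 2) = 5×88 + 409×6 + 21×61 = 440 + 2454 + 1281 = 4175
ΣP(Year 1)Q(Year 2) = 4×88 + 394×6 + 18×61 = 352 + 2364 + 1098 = 3814
P = 4175 / 3814 × 100 = 109.4651
Fisher = √(L × P) = √(108.9601 × 109.4651) = 109.2123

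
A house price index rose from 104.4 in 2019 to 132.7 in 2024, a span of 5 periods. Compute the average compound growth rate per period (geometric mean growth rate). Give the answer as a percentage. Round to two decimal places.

4.91%

Growth factor = (132.7/104.4)^(1/5) = (1.271073)^(1/5) = 1.049142
Growth rate = 1.049142 − 1 = 0.049142 = 4.9142%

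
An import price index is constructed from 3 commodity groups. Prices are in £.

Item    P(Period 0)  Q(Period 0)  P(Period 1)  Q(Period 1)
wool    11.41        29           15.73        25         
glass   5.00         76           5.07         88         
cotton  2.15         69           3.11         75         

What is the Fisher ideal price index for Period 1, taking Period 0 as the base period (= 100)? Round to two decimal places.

121.95

Laspeyres component (base-period weights):
ΣP(Period 1)Q(Period 0) = 15.73×29 + 5.07×76 + 3.11×69 = 456.17 + 385.32 + 214.59 = 1056.08
ΣP(Period 0)Q(Period 0) = 11.41×29 + 5.00×76 + 2.15×69 = 330.89 + 380 + 148.35 = 859.24
L = 1056.08 / 859.24 × 100 = 122.9086
Paasche component (current-period weights):
ΣP(Period 1)Q(Period 1) = 15.73×25 + 5.07×88 + 3.11×75 = 393.25 + 446.16 + 233.25 = 1072.66
ΣP(Period 0)Q(Period 1) = 11.41×25 + 5.00×88 + 2.15×75 = 285.25 + 440 + 161.25 = 886.5
P = 1072.66 / 886.5 × 100 = 120.9994
Fisher = √(L × P) = √(122.9086 × 120.9994) = 121.9503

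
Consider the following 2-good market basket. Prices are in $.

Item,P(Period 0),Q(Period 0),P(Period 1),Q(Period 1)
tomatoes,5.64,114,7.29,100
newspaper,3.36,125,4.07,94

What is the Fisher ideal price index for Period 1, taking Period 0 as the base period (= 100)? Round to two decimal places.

Laspeyres component (base-period weights):
ΣP(Period 1)Q(Period 0) = 7.29×114 + 4.07×125 = 831.06 + 508.75 = 1339.81
ΣP(Period 0)Q(Period 0) = 5.64×114 + 3.36×125 = 642.96 + 420 = 1062.96
L = 1339.81 / 1062.96 × 100 = 126.0452
Paasche component (current-period weights):
ΣP(Period 1)Q(Period 1) = 7.29×100 + 4.07×94 = 729 + 382.58 = 1111.58
ΣP(Period 0)Q(Period 1) = 5.64×100 + 3.36×94 = 564 + 315.84 = 879.84
P = 1111.58 / 879.84 × 100 = 126.3389
Fisher = √(L × P) = √(126.0452 × 126.3389) = 126.1920

126.19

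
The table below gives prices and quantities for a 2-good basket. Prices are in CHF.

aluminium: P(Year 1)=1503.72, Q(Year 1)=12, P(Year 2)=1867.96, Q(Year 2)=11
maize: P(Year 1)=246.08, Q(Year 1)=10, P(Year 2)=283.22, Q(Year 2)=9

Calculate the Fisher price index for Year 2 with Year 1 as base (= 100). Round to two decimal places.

123.14

Laspeyres component (base-period weights):
ΣP(Year 2)Q(Year 1) = 1867.96×12 + 283.22×10 = 22415.52 + 2832.2 = 25247.72
ΣP(Year 1)Q(Year 1) = 1503.72×12 + 246.08×10 = 18044.64 + 2460.8 = 20505.44
L = 25247.72 / 20505.44 × 100 = 123.1269
Paasche component (current-period weights):
ΣP(Year 2)Q(Year 2) = 1867.96×11 + 283.22×9 = 20547.56 + 2548.98 = 23096.54
ΣP(Year 1)Q(Year 2) = 1503.72×11 + 246.08×9 = 16540.92 + 2214.72 = 18755.64
P = 23096.54 / 18755.64 × 100 = 123.1445
Fisher = √(L × P) = √(123.1269 × 123.1445) = 123.1357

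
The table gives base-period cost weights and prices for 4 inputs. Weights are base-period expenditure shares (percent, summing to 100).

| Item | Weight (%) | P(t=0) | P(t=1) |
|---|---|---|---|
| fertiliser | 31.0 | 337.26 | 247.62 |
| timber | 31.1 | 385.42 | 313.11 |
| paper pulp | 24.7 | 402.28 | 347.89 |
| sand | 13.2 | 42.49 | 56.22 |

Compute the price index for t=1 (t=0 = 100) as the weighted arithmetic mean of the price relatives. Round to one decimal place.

fertiliser: 31.0 × (247.62/337.26) = 31.0 × 0.734211 = 22.7605
timber: 31.1 × (313.11/385.42) = 31.1 × 0.812386 = 25.2652
paper pulp: 24.7 × (347.89/402.28) = 24.7 × 0.864796 = 21.3605
sand: 13.2 × (56.22/42.49) = 13.2 × 1.323135 = 17.4654
Index = Σ wᵢ·(p₁ᵢ/p₀ᵢ) = 22.7605 + 25.2652 + 21.3605 + 17.4654 = 86.8516

86.9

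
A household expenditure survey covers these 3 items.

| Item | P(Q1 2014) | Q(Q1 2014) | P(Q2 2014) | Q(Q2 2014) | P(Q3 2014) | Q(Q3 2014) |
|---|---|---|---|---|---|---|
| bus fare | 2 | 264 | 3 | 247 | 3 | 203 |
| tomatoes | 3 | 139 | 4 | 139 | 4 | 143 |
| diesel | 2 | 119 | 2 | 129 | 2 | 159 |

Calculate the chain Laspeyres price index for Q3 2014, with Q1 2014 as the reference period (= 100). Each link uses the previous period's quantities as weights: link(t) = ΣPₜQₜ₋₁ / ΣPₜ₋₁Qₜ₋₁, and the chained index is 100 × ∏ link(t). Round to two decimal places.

Link Q1 2014→Q2 2014:
ΣP(Q2 2014)Q(Q1 2014) = 3×264 + 4×139 + 2×119 = 792 + 556 + 238 = 1586
ΣP(Q1 2014)Q(Q1 2014) = 2×264 + 3×139 + 2×119 = 528 + 417 + 238 = 1183
link = 1586/1183 = 1.340659
Link Q2 2014→Q3 2014:
ΣP(Q3 2014)Q(Q2 2014) = 3×247 + 4×139 + 2×129 = 741 + 556 + 258 = 1555
ΣP(Q2 2014)Q(Q2 2014) = 3×247 + 4×139 + 2×129 = 741 + 556 + 258 = 1555
link = 1555/1555 = 1.000000
Chained index = 100 × 1.340659 × 1.000000 = 134.0659

134.07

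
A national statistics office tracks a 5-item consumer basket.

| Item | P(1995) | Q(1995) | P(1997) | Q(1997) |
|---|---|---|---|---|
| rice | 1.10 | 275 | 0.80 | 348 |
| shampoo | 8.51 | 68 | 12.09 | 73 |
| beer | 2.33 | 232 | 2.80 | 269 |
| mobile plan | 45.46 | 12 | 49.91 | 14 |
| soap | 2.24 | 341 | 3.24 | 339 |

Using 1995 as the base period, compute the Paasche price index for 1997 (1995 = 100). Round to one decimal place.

Paasche price index uses current-period quantities as weights.
ΣP(1997)·Q(1997) = 0.80×348 + 12.09×73 + 2.80×269 + 49.91×14 + 3.24×339 = 278.4 + 882.57 + 753.2 + 698.74 + 1098.36 = 3711.27
ΣP(1995)·Q(1997) = 1.10×348 + 8.51×73 + 2.33×269 + 45.46×14 + 2.24×339 = 382.8 + 621.23 + 626.77 + 636.44 + 759.36 = 3026.6
Index = 3711.27 / 3026.6 × 100 = 122.6218

122.6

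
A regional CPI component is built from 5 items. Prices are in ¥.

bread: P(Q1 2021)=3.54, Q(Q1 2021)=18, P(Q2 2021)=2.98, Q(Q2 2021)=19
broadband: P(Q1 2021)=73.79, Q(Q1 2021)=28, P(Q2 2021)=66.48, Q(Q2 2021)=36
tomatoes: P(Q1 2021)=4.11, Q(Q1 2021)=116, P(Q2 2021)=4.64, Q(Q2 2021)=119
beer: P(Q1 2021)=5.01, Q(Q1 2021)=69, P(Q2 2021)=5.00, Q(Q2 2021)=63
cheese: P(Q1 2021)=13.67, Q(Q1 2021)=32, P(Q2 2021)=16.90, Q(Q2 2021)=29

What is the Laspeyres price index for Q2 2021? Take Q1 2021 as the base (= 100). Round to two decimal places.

Laspeyres price index uses base-period quantities as weights.
ΣP(Q2 2021)·Q(Q1 2021) = 2.98×18 + 66.48×28 + 4.64×116 + 5.00×69 + 16.90×32 = 53.64 + 1861.44 + 538.24 + 345 + 540.8 = 3339.12
ΣP(Q1 2021)·Q(Q1 2021) = 3.54×18 + 73.79×28 + 4.11×116 + 5.01×69 + 13.67×32 = 63.72 + 2066.12 + 476.76 + 345.69 + 437.44 = 3389.73
Index = 3339.12 / 3389.73 × 100 = 98.5070

98.51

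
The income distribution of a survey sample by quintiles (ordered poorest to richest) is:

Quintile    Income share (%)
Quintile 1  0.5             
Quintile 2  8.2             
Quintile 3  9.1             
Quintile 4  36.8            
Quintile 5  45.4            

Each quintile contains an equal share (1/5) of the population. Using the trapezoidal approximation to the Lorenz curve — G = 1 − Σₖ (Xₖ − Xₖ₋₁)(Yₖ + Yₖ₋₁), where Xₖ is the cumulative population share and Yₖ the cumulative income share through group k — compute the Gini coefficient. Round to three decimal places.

0.474

Cumulative income shares Yₖ: 0.0050, 0.0870, 0.1780, 0.5460, 1.0000
Σ (Xₖ−Xₖ₋₁)(Yₖ+Yₖ₋₁) = (1/5)(0.0050+0.0000) + (1/5)(0.0870+0.0050) + (1/5)(0.1780+0.0870) + (1/5)(0.5460+0.1780) + (1/5)(1.0000+0.5460)
  = 0.0010 + 0.0184 + 0.0530 + 0.1448 + 0.3092 = 0.5264
G = 1 − 0.5264 = 0.4736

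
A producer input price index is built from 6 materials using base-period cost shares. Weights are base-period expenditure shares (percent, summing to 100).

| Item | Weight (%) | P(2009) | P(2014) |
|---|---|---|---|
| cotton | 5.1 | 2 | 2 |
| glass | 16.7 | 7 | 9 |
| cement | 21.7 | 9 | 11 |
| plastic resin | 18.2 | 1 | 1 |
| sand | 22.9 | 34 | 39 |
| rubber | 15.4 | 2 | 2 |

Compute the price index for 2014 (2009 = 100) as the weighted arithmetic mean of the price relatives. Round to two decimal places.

112.96

cotton: 5.1 × (2/2) = 5.1 × 1.000000 = 5.1000
glass: 16.7 × (9/7) = 16.7 × 1.285714 = 21.4714
cement: 21.7 × (11/9) = 21.7 × 1.222222 = 26.5222
plastic resin: 18.2 × (1/1) = 18.2 × 1.000000 = 18.2000
sand: 22.9 × (39/34) = 22.9 × 1.147059 = 26.2676
rubber: 15.4 × (2/2) = 15.4 × 1.000000 = 15.4000
Index = Σ wᵢ·(p₁ᵢ/p₀ᵢ) = 5.1000 + 21.4714 + 26.5222 + 18.2000 + 26.2676 + 15.4000 = 112.9613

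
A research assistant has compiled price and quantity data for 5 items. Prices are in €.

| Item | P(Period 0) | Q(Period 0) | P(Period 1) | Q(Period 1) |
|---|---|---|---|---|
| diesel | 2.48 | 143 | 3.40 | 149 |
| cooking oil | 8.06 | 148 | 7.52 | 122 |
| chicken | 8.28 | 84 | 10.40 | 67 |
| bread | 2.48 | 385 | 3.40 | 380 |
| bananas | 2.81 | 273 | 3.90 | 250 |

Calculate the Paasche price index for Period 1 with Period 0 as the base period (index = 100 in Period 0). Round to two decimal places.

123.51

Paasche price index uses current-period quantities as weights.
ΣP(Period 1)·Q(Period 1) = 3.40×149 + 7.52×122 + 10.40×67 + 3.40×380 + 3.90×250 = 506.6 + 917.44 + 696.8 + 1292 + 975 = 4387.84
ΣP(Period 0)·Q(Period 1) = 2.48×149 + 8.06×122 + 8.28×67 + 2.48×380 + 2.81×250 = 369.52 + 983.32 + 554.76 + 942.4 + 702.5 = 3552.5
Index = 4387.84 / 3552.5 × 100 = 123.5141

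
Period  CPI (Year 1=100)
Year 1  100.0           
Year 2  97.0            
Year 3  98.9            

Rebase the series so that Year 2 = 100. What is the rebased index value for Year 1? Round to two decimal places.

Rebased(Year 1) = 100.0 / 97.0 × 100 = 103.0928

103.09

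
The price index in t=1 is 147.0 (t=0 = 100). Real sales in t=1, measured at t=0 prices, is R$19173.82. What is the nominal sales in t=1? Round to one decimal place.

Nominal = Real × (Index/100) = 19173.82 × (147.0/100)
        = 19173.82 × 1.470 = 28185.5154

28185.5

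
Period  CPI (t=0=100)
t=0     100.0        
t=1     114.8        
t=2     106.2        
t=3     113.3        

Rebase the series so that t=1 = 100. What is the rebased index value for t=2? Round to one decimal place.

Rebased(t=2) = 106.2 / 114.8 × 100 = 92.5087

92.5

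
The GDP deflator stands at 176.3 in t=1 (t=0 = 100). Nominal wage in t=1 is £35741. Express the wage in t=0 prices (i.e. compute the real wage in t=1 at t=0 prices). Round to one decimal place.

Real = Nominal ÷ (Index/100) = 35741 ÷ (176.3/100)
     = 35741 ÷ 1.763 = 20272.8304

20272.8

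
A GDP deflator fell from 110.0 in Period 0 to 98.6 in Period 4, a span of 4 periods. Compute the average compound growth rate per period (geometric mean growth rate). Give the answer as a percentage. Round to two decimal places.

Growth factor = (98.6/110.0)^(1/4) = (0.896364)^(1/4) = 0.973018
Growth rate = 0.973018 − 1 = -0.026982 = -2.6982%

-2.70%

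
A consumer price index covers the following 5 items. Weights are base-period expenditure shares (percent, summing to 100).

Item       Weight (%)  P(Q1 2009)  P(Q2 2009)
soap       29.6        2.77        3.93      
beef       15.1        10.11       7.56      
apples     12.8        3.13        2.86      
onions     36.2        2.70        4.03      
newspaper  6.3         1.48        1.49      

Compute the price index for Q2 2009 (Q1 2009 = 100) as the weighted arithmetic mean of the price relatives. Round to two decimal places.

125.36

soap: 29.6 × (3.93/2.77) = 29.6 × 1.418773 = 41.9957
beef: 15.1 × (7.56/10.11) = 15.1 × 0.747774 = 11.2914
apples: 12.8 × (2.86/3.13) = 12.8 × 0.913738 = 11.6958
onions: 36.2 × (4.03/2.70) = 36.2 × 1.492593 = 54.0319
newspaper: 6.3 × (1.49/1.48) = 6.3 × 1.006757 = 6.3426
Index = Σ wᵢ·(p₁ᵢ/p₀ᵢ) = 41.9957 + 11.2914 + 11.6958 + 54.0319 + 6.3426 = 125.3573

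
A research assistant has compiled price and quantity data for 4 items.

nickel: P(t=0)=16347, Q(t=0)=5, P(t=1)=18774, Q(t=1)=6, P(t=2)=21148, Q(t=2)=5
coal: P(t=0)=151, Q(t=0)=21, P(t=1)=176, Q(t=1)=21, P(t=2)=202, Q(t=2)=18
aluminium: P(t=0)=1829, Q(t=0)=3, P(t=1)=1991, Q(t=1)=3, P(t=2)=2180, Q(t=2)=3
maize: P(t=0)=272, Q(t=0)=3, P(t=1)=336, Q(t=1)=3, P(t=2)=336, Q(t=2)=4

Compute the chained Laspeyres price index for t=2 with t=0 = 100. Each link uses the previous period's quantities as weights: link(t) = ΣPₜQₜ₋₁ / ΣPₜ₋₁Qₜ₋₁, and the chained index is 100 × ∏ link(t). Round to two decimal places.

Link t=0→t=1:
ΣP(t=1)Q(t=0) = 18774×5 + 176×21 + 1991×3 + 336×3 = 93870 + 3696 + 5973 + 1008 = 104547
ΣP(t=0)Q(t=0) = 16347×5 + 151×21 + 1829×3 + 272×3 = 81735 + 3171 + 5487 + 816 = 91209
link = 104547/91209 = 1.146236
Link t=1→t=2:
ΣP(t=2)Q(t=1) = 21148×6 + 202×21 + 2180×3 + 336×3 = 126888 + 4242 + 6540 + 1008 = 138678
ΣP(t=1)Q(t=1) = 18774×6 + 176×21 + 1991×3 + 336×3 = 112644 + 3696 + 5973 + 1008 = 123321
link = 138678/123321 = 1.124529
Chained index = 100 × 1.146236 × 1.124529 = 128.8975

128.90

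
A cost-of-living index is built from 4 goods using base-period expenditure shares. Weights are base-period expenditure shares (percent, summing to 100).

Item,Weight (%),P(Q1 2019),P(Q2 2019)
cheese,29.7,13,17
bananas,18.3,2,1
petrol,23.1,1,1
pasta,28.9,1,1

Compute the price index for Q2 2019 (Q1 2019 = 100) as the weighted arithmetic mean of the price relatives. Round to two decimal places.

cheese: 29.7 × (17/13) = 29.7 × 1.307692 = 38.8385
bananas: 18.3 × (1/2) = 18.3 × 0.500000 = 9.1500
petrol: 23.1 × (1/1) = 23.1 × 1.000000 = 23.1000
pasta: 28.9 × (1/1) = 28.9 × 1.000000 = 28.9000
Index = Σ wᵢ·(p₁ᵢ/p₀ᵢ) = 38.8385 + 9.1500 + 23.1000 + 28.9000 = 99.9885

99.99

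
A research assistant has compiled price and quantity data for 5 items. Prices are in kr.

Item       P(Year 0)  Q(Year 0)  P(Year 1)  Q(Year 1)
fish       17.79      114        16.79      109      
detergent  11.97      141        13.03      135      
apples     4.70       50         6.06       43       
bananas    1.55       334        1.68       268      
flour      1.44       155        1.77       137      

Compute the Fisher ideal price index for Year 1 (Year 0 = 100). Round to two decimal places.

104.09

Laspeyres component (base-period weights):
ΣP(Year 1)Q(Year 0) = 16.79×114 + 13.03×141 + 6.06×50 + 1.68×334 + 1.77×155 = 1914.06 + 1837.23 + 303 + 561.12 + 274.35 = 4889.76
ΣP(Year 0)Q(Year 0) = 17.79×114 + 11.97×141 + 4.70×50 + 1.55×334 + 1.44×155 = 2028.06 + 1687.77 + 235 + 517.7 + 223.2 = 4691.73
L = 4889.76 / 4691.73 × 100 = 104.2208
Paasche component (current-period weights):
ΣP(Year 1)Q(Year 1) = 16.79×109 + 13.03×135 + 6.06×43 + 1.68×268 + 1.77×137 = 1830.11 + 1759.05 + 260.58 + 450.24 + 242.49 = 4542.47
ΣP(Year 0)Q(Year 1) = 17.79×109 + 11.97×135 + 4.70×43 + 1.55×268 + 1.44×137 = 1939.11 + 1615.95 + 202.1 + 415.4 + 197.28 = 4369.84
P = 4542.47 / 4369.84 × 100 = 103.9505
Fisher = √(L × P) = √(104.2208 × 103.9505) = 104.0856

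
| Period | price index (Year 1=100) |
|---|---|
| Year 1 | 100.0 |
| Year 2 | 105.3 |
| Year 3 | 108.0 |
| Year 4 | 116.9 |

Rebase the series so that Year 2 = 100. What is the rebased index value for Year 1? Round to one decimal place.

Rebased(Year 1) = 100.0 / 105.3 × 100 = 94.9668

95.0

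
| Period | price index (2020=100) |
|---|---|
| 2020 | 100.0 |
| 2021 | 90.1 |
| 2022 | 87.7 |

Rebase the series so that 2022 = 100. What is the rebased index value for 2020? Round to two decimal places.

114.03

Rebased(2020) = 100.0 / 87.7 × 100 = 114.0251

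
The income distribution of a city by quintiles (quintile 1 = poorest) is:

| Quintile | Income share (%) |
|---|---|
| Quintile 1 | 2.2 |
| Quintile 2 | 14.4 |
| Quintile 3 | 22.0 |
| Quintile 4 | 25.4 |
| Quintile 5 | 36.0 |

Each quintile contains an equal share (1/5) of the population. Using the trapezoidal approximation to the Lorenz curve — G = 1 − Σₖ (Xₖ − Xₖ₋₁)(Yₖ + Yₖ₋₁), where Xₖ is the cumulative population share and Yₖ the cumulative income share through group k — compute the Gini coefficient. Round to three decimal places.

Cumulative income shares Yₖ: 0.0220, 0.1660, 0.3860, 0.6400, 1.0000
Σ (Xₖ−Xₖ₋₁)(Yₖ+Yₖ₋₁) = (1/5)(0.0220+0.0000) + (1/5)(0.1660+0.0220) + (1/5)(0.3860+0.1660) + (1/5)(0.6400+0.3860) + (1/5)(1.0000+0.6400)
  = 0.0044 + 0.0376 + 0.1104 + 0.2052 + 0.3280 = 0.6856
G = 1 − 0.6856 = 0.3144

0.314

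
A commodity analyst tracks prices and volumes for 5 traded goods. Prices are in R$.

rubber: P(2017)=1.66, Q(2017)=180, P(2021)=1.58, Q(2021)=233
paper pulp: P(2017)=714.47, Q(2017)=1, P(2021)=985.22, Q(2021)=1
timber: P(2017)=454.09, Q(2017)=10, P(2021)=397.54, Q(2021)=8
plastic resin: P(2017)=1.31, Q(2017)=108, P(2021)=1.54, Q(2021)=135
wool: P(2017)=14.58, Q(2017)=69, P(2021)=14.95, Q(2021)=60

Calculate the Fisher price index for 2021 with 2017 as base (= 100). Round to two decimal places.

96.80

Laspeyres component (base-period weights):
ΣP(2021)Q(2017) = 1.58×180 + 985.22×1 + 397.54×10 + 1.54×108 + 14.95×69 = 284.4 + 985.22 + 3975.4 + 166.32 + 1031.55 = 6442.89
ΣP(2017)Q(2017) = 1.66×180 + 714.47×1 + 454.09×10 + 1.31×108 + 14.58×69 = 298.8 + 714.47 + 4540.9 + 141.48 + 1006.02 = 6701.67
L = 6442.89 / 6701.67 × 100 = 96.1386
Paasche component (current-period weights):
ΣP(2021)Q(2021) = 1.58×233 + 985.22×1 + 397.54×8 + 1.54×135 + 14.95×60 = 368.14 + 985.22 + 3180.32 + 207.9 + 897 = 5638.58
ΣP(2017)Q(2021) = 1.66×233 + 714.47×1 + 454.09×8 + 1.31×135 + 14.58×60 = 386.78 + 714.47 + 3632.72 + 176.85 + 874.8 = 5785.62
P = 5638.58 / 5785.62 × 100 = 97.4585
Fisher = √(L × P) = √(96.1386 × 97.4585) = 96.7963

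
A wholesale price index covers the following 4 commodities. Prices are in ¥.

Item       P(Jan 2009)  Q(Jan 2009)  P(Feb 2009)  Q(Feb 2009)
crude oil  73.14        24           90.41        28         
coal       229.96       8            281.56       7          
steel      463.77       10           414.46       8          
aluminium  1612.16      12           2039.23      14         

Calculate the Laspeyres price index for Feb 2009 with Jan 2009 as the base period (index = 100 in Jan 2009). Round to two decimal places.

Laspeyres price index uses base-period quantities as weights.
ΣP(Feb 2009)·Q(Jan 2009) = 90.41×24 + 281.56×8 + 414.46×10 + 2039.23×12 = 2169.84 + 2252.48 + 4144.6 + 24470.76 = 33037.68
ΣP(Jan 2009)·Q(Jan 2009) = 73.14×24 + 229.96×8 + 463.77×10 + 1612.16×12 = 1755.36 + 1839.68 + 4637.7 + 19345.92 = 27578.66
Index = 33037.68 / 27578.66 × 100 = 119.7944

119.79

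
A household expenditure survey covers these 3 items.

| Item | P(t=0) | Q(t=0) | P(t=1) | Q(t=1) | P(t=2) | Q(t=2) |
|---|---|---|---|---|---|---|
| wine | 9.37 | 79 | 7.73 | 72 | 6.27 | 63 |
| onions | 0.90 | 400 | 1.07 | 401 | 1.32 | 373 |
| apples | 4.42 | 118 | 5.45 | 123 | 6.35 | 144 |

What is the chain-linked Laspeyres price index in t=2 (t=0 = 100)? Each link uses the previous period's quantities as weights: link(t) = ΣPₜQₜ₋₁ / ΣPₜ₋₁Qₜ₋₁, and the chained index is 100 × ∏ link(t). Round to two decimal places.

110.33

Link t=0→t=1:
ΣP(t=1)Q(t=0) = 7.73×79 + 1.07×400 + 5.45×118 = 610.67 + 428 + 643.1 = 1681.77
ΣP(t=0)Q(t=0) = 9.37×79 + 0.90×400 + 4.42×118 = 740.23 + 360 + 521.56 = 1621.79
link = 1681.77/1621.79 = 1.036984
Link t=1→t=2:
ΣP(t=2)Q(t=1) = 6.27×72 + 1.32×401 + 6.35×123 = 451.44 + 529.32 + 781.05 = 1761.81
ΣP(t=1)Q(t=1) = 7.73×72 + 1.07×401 + 5.45×123 = 556.56 + 429.07 + 670.35 = 1655.98
link = 1761.81/1655.98 = 1.063908
Chained index = 100 × 1.036984 × 1.063908 = 110.3255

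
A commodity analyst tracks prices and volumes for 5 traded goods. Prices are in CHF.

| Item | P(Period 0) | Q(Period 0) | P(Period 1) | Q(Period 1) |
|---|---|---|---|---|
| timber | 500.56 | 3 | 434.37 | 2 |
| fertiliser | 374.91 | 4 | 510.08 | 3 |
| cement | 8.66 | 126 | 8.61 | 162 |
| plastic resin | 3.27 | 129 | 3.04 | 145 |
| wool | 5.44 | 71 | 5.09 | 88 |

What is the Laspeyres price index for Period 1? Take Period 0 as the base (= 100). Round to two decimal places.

105.74

Laspeyres price index uses base-period quantities as weights.
ΣP(Period 1)·Q(Period 0) = 434.37×3 + 510.08×4 + 8.61×126 + 3.04×129 + 5.09×71 = 1303.11 + 2040.32 + 1084.86 + 392.16 + 361.39 = 5181.84
ΣP(Period 0)·Q(Period 0) = 500.56×3 + 374.91×4 + 8.66×126 + 3.27×129 + 5.44×71 = 1501.68 + 1499.64 + 1091.16 + 421.83 + 386.24 = 4900.55
Index = 5181.84 / 4900.55 × 100 = 105.7400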